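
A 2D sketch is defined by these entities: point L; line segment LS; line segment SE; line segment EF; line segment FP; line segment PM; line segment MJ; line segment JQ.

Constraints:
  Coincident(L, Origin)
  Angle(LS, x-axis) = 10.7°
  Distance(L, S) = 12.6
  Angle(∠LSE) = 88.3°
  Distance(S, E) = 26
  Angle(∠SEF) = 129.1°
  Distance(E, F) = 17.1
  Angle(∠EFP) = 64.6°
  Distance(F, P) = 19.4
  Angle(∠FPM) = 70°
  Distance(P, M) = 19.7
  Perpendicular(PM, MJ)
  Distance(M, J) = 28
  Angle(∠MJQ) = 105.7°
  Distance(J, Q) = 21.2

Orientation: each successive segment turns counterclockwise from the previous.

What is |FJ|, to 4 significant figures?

16.31

L is at the origin; LS runs at 10.7° with length 12.6, so S = (12.38, 2.339). ∠LSE = 88.3° gives SE at 102.4° from the x-axis; with |SE| = 26.0, E = (6.798, 27.73). ∠SEF = 129.1° gives EF at 153.3° from the x-axis; with |EF| = 17.1, F = (-8.479, 35.42). ∠EFP = 64.6° gives FP at -91.30° from the x-axis; with |FP| = 19.4, P = (-8.919, 16.02). ∠FPM = 70.0° gives PM at 18.70° from the x-axis; with |PM| = 19.7, M = (9.741, 22.34). PM is perpendicular to MJ, so MJ runs at 108.7°; with |MJ| = 28.0, J = (0.7639, 48.86). Then |FJ| = |J − F| = 16.31.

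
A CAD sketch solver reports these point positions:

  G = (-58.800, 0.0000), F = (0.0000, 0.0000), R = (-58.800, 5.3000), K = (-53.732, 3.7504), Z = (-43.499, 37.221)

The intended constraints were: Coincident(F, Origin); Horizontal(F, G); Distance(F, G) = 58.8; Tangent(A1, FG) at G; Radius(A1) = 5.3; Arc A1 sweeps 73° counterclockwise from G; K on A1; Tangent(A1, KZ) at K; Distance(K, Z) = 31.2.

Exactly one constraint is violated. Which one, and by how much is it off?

Distance(K, Z) = 31.2 — off by 3.80.

F = (0.00, 0.00) ✓; F.y = 0.00, G.y = 0.00 ✓; |FG| = 58.80 ✓; ∠(RG, GF) = 90.00° ✓; |RG| = 5.300 ✓; bearing(R→K) − bearing(R→G) = 73.00° ✓; |RK| = 5.300 ✓; ∠(RK, KZ) = 90.00° ✓; |KZ| = 35.00 ✗.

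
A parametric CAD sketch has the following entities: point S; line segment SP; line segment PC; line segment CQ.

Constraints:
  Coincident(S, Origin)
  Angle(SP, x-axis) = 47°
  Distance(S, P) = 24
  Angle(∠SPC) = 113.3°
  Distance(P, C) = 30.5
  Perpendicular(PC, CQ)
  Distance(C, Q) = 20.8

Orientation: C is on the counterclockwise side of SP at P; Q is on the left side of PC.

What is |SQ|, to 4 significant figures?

40.01

S is at the origin; SP runs at 47.0° with length 24.0, so P = 24.0·(cos 47.0°, sin 47.0°) = (16.37, 17.55). ∠SPC = 113.3°, so PC runs at 47.0° + (180° − 113.3°) = 113.7° from the x-axis; with |PC| = 30.5, C = P + 30.5·(cos 113.7°, sin 113.7°) = (4.109, 45.48). The perpendicularity gives CQ at right angles to PC; with |CQ| = 20.8 on the left of PC, Q = C + 20.8·(-0.9157, -0.4019) = (-14.94, 37.12). Then |SQ| = |Q − S| = 40.01.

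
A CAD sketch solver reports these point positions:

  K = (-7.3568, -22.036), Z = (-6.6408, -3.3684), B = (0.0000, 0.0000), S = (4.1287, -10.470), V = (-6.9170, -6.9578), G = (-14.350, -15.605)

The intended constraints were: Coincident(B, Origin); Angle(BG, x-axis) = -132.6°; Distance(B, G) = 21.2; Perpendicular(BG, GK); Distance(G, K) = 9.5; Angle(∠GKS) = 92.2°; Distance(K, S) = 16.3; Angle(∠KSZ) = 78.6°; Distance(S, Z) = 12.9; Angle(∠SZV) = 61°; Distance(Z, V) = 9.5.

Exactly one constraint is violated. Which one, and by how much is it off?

Distance(Z, V) = 9.5 — off by 5.90.

B = (0.00, 0.00) ✓; BG at -132.6° ✓; |BG| = 21.20 ✓; ∠(BG, GK) = 90.00° ✓; |GK| = 9.501 ✓; ∠GKS = 92.20° ✓; |KS| = 16.30 ✓; ∠KSZ = 78.60° ✓; |SZ| = 12.90 ✓; ∠SZV = 61.00° ✓; |ZV| = 3.600 ✗.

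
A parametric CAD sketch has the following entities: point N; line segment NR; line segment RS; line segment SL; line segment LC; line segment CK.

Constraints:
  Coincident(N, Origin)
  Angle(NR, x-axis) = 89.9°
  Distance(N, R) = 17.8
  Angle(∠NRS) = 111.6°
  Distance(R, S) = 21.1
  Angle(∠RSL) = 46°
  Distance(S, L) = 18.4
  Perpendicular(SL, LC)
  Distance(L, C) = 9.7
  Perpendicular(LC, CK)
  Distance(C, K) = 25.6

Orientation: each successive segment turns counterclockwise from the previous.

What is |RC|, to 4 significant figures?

6.635

∠RSL = 46.0° gives SL at -67.70° from the x-axis; with |SL| = 18.4, L = (-12.59, 8.578). The perpendicularity gives LC at right angles to SL, so LC runs at 22.30°; with |LC| = 9.7, C = (-3.617, 12.26). Then |RC| = |C − R| = 6.635.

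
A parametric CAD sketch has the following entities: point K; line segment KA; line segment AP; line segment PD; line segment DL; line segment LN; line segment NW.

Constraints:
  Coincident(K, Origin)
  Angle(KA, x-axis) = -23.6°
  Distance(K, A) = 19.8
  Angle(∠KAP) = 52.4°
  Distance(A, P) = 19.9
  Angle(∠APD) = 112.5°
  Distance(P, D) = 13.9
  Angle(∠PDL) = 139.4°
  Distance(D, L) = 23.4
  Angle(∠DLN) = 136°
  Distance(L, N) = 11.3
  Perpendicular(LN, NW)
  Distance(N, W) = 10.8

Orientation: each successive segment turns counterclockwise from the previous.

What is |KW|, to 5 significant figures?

17.701

K is at the origin; KA runs at -23.6° with length 19.8, so A = (18.144, -7.9269). ∠KAP = 52.4° gives AP at 104.00° from the x-axis; with |AP| = 19.9, P = (13.330, 11.382). ∠APD = 112.5° gives PD at 171.50° from the x-axis; with |PD| = 13.9, D = (-0.41758, 13.437). ∠PDL = 139.4° gives DL at -147.90° from the x-axis; with |DL| = 23.4, L = (-20.240, 1.0018). ∠DLN = 136.0° gives LN at -103.90° from the x-axis; with |LN| = 11.3, N = (-22.955, -9.9673). The perpendicularity gives NW at right angles to LN, so NW runs at -13.900°; with |NW| = 10.8, W = (-12.471, -12.562). Then |KW| = |W − K| = 17.701.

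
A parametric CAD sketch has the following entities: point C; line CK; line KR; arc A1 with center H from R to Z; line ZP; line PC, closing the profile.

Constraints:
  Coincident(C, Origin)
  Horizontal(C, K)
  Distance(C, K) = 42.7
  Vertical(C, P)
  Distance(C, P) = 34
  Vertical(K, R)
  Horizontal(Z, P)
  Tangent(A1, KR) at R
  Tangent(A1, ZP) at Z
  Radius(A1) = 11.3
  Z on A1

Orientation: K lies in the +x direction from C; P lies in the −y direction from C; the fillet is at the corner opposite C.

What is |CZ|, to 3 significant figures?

46.3

C is at the origin; CK is horizontal with |CK| = 42.7 and K on the +x side, so K = (42.7, 0.00). C and P share the same x with |CP| = 34.0 and P on the −y side, so P = (0.00, -34.0). The virtual corner opposite C is at (42.7, -34.0). A1 meets KR tangentially, so HR is at right angles to KR and A1 meets ZP tangentially, so HZ is at right angles to ZP, with radius 11.3, so the center H sits 11.3 in from both sides at H = (31.4, -22.7). That places the tangent points at R = (42.7, -22.7) on KR and Z = (31.4, -34.0) on ZP. Then |CZ| = |Z − C| = 46.3.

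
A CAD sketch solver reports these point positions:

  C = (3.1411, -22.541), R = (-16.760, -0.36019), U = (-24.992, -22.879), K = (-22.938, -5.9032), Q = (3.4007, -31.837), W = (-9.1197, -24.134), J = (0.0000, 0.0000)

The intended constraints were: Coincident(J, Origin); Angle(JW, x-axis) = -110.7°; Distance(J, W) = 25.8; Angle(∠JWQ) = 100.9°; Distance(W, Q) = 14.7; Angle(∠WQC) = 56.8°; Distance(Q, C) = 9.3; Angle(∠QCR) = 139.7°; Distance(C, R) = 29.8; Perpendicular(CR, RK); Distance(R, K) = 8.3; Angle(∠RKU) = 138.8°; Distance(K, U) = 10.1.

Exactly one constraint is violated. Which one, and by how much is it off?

Distance(K, U) = 10.1 — off by 7.00.

J = (0.00, 0.00) ✓; JW at -110.7° ✓; |JW| = 25.80 ✓; ∠JWQ = 100.9° ✓; |WQ| = 14.70 ✓; ∠WQC = 56.80° ✓; |QC| = 9.300 ✓; ∠QCR = 139.7° ✓; |CR| = 29.80 ✓; ∠(CR, RK) = 90.00° ✓; |RK| = 8.300 ✓; ∠RKU = 138.8° ✓; |KU| = 17.10 ✗.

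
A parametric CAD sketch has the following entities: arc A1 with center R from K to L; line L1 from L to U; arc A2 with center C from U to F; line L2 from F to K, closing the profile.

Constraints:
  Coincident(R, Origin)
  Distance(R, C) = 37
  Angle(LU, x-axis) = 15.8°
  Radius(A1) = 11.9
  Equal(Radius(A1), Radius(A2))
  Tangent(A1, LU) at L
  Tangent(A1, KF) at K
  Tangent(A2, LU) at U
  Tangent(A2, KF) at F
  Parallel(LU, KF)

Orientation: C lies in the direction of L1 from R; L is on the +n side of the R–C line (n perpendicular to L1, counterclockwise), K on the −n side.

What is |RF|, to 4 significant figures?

38.87

The slot axis is L1's direction at 15.8°, so u = (cos 15.8°, sin 15.8°) = (0.9622, 0.2723) and n = (−sin 15.8°, cos 15.8°) = (-0.2723, 0.9622). R is at the origin and C lies 37.0 along u from R, so C = 37.0·u = (35.60, 10.07). Tangency of A1 to both parallel lines with radius 11.9 puts L and K at R ± 11.9·n: L = (-3.240, 11.45), K = (3.240, -11.45). Equal radii place U and F the same way about C: U = C + 11.9·n = (32.36, 21.52), F = C − 11.9·n = (38.84, -1.376). Then |RF| = |F − R| = 38.87.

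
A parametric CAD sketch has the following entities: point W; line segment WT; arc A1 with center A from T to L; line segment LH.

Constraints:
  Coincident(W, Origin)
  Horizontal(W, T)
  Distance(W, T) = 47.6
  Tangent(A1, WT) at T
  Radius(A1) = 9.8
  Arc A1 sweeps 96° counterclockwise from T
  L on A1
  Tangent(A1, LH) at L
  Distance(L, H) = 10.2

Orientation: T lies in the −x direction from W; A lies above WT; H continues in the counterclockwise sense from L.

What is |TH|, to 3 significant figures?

22.7

W is at the origin; WT is horizontal with |WT| = 47.6 and T on the −x side, so T = (-47.6, 0.00). Since A1 is tangent to WT there, AT ⟂ WT, so A = T + (0, 9.8) = (-47.6, 9.80). On A1, T sits at bearing -90° from A; a 96° counterclockwise sweep puts L at bearing 6°, so L = A + 9.8·(cos 6°, sin 6°) = (-37.9, 10.8). A1 meets LH tangentially, so AL is at right angles to LH, so LH runs along (−sin 6°, cos 6°); with |LH| = 10.2, H = (-38.9, 21.0). Then |TH| = |H − T| = 22.7.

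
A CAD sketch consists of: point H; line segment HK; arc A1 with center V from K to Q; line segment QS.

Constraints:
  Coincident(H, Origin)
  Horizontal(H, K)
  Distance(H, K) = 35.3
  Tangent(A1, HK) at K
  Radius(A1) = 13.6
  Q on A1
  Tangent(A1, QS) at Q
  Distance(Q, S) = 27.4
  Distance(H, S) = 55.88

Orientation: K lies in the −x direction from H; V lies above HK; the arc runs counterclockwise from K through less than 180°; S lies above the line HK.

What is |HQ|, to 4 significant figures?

29.90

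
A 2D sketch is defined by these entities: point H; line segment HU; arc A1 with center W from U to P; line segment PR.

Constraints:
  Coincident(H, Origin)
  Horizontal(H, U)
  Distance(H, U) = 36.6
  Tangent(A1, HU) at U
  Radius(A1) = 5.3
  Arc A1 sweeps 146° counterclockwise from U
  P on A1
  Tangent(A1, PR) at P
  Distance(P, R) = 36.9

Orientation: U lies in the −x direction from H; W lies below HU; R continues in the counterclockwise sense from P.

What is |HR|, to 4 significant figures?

31.63

On A1, U sits at bearing 90° from W; a 146° counterclockwise sweep puts P at bearing 236°, so P = W + 5.3·(cos 236°, sin 236°) = (-39.56, -9.694). The tangent condition forces WP to be normal to PR, so PR runs along (−sin 236°, cos 236°); with |PR| = 36.9, R = (-8.972, -30.33). Then |HR| = |R − H| = 31.63.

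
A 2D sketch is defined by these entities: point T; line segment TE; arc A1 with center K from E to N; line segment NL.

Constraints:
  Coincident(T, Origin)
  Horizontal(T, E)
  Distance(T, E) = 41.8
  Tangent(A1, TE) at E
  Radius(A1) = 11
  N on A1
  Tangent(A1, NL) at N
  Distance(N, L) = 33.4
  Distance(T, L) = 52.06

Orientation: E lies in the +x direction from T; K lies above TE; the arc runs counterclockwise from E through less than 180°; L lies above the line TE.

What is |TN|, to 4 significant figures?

53.35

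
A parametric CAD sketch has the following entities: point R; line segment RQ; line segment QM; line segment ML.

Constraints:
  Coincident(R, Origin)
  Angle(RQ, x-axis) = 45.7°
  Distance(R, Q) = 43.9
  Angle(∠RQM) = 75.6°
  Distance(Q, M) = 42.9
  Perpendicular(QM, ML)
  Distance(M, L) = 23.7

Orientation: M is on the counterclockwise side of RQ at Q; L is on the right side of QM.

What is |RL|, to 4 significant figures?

73.54

R is at the origin; RQ runs at 45.7° with length 43.9, so Q = 43.9·(cos 45.7°, sin 45.7°) = (30.66, 31.42). ∠RQM = 75.6°, so QM runs at 45.7° + (180° − 75.6°) = 150.1° from the x-axis; with |QM| = 42.9, M = Q + 42.9·(cos 150.1°, sin 150.1°) = (-6.529, 52.80). QM is perpendicular to ML; with |ML| = 23.7 on the right of QM, L = M + 23.7·(0.4985, 0.8669) = (5.285, 73.35). Then |RL| = |L − R| = 73.54.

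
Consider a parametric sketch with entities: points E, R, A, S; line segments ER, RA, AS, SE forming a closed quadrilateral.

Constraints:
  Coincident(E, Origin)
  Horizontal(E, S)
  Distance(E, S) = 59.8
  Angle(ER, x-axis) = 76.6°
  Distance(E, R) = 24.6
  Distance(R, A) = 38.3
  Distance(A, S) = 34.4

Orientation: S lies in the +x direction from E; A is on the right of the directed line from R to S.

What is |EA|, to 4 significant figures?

27.68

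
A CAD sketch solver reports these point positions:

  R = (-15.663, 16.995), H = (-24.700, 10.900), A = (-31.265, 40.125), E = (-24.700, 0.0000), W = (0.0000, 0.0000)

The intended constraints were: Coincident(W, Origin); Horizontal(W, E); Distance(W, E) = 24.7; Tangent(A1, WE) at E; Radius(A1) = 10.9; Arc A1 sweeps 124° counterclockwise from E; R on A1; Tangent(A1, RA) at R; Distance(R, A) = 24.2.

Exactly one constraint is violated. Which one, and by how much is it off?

Distance(R, A) = 24.2 — off by 3.70.

W = (0.00, 0.00) ✓; W.y = 0.00, E.y = 0.00 ✓; |WE| = 24.70 ✓; ∠(HE, EW) = 90.00° ✓; |HE| = 10.90 ✓; bearing(H→R) − bearing(H→E) = 124.0° ✓; |HR| = 10.90 ✓; ∠(HR, RA) = 90.00° ✓; |RA| = 27.90 ✗.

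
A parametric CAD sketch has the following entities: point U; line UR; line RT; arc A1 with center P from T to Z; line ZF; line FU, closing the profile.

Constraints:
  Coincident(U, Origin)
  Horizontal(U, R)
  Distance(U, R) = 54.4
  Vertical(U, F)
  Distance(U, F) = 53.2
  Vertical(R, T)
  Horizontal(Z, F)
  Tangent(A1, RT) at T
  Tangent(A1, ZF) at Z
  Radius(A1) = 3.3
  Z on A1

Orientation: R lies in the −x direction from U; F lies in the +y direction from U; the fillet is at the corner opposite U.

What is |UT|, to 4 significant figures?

73.82

The virtual corner opposite U is at (-54.40, 53.20). Tangency of A1 to RT means the radius PT is perpendicular to RT and tangency of A1 to ZF means the radius PZ is perpendicular to ZF, with radius 3.3, so the center P sits 3.3 in from both sides at P = (-51.10, 49.90). That places the tangent points at T = (-54.40, 49.90) on RT and Z = (-51.10, 53.20) on ZF. Then |UT| = |T − U| = 73.82.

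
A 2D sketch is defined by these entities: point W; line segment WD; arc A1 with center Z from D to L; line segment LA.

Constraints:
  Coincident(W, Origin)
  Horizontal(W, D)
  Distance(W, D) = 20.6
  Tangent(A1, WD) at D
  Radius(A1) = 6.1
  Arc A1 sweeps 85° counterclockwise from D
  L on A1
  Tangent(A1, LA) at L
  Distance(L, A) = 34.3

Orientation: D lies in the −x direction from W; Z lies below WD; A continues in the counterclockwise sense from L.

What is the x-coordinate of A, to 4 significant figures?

-29.67

W is at the origin; W and D share the same y with |WD| = 20.6 and D on the −x side, so D = (-20.60, 0.000). A1 meets WD tangentially, so ZD is at right angles to WD, so Z = D + (0, -6.1) = (-20.60, -6.100). On A1, D sits at bearing 90° from Z; an 85° counterclockwise sweep puts L at bearing 175°, so L = Z + 6.1·(cos 175°, sin 175°) = (-26.68, -5.568). Since A1 is tangent to LA there, ZL ⟂ LA, so LA runs along (−sin 175°, cos 175°); with |LA| = 34.3, A = (-29.67, -39.74). So A.x = -29.67.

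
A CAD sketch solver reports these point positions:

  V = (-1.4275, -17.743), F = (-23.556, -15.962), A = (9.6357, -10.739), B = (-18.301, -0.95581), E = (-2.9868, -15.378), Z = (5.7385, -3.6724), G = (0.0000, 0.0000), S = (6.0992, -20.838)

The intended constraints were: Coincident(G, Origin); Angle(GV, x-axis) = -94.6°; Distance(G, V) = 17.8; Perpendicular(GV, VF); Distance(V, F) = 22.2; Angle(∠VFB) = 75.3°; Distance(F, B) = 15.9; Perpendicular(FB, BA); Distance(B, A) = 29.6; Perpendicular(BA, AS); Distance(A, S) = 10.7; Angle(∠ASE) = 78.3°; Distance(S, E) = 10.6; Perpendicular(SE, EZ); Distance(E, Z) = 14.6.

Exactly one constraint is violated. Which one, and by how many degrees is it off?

Perpendicular(SE, EZ) — off by 5.70°.

G = (0.00, 0.00) ✓; GV at -94.60° ✓; |GV| = 17.80 ✓; ∠(GV, VF) = 90.00° ✓; |VF| = 22.20 ✓; ∠VFB = 75.30° ✓; |FB| = 15.90 ✓; ∠(FB, BA) = 90.00° ✓; |BA| = 29.60 ✓; ∠(BA, AS) = 90.00° ✓; |AS| = 10.70 ✓; ∠ASE = 78.30° ✓; |SE| = 10.60 ✓; ∠(SE, EZ) = 95.70° ✗; |EZ| = 14.60 ✓.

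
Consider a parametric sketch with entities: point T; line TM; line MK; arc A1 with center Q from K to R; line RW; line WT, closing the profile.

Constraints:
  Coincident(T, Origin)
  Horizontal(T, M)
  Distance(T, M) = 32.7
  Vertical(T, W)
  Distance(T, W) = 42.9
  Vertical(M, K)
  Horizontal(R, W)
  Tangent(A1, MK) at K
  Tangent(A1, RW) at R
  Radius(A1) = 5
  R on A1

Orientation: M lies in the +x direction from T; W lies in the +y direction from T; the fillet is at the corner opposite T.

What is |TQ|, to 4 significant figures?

46.94

T is at the origin; T and M share the same y with |TM| = 32.7 and M on the +x side, so M = (32.70, 0.000). T and W share the same x with |TW| = 42.9 and W on the +y side, so W = (0.000, 42.90). The virtual corner opposite T is at (32.70, 42.90). Since A1 is tangent to MK there, QK ⟂ MK and tangency of A1 to RW means the radius QR is perpendicular to RW, with radius 5.0, so the center Q sits 5.0 in from both sides at Q = (27.70, 37.90). Then |TQ| = |Q − T| = 46.94.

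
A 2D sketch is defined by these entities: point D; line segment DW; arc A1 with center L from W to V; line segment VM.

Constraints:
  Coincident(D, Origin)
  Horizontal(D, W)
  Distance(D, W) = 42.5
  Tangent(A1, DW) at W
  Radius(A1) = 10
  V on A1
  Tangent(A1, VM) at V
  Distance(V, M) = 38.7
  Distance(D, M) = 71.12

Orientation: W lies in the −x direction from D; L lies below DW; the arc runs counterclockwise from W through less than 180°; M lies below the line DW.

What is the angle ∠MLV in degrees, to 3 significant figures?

75.5°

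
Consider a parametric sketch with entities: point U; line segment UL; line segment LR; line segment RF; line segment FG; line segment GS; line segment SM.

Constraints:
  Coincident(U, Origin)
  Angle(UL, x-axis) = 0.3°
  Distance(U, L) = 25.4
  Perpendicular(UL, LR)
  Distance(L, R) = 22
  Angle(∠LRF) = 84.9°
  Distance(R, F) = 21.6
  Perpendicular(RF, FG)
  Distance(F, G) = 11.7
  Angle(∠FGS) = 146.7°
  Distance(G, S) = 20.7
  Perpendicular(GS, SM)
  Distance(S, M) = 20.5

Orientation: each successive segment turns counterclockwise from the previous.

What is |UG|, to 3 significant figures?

9.76

U is at the origin; UL runs at 0.3° with length 25.4, so L = (25.4, 0.133). UL is perpendicular to LR, so LR runs at 90.3°; with |LR| = 22.0, R = (25.3, 22.1). ∠LRF = 84.9° gives RF at -175° from the x-axis; with |RF| = 21.6, F = (3.78, 20.1). The perpendicularity gives FG at right angles to RF, so FG runs at -84.6°; with |FG| = 11.7, G = (4.88, 8.45). Then |UG| = |G − U| = 9.76.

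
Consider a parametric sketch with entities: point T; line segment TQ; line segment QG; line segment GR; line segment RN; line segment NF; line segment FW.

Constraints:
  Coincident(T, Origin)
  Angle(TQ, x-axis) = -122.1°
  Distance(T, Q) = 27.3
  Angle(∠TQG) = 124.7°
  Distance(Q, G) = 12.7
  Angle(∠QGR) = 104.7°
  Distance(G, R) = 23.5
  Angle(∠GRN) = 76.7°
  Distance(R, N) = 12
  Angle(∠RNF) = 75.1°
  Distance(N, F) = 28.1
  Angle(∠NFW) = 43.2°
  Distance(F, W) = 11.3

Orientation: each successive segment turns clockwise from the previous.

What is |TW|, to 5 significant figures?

38.310

∠RNF = 75.1° gives NF at -100.90° from the x-axis; with |NF| = 28.1, F = (-27.525, -28.022). ∠NFW = 43.2° gives FW at 122.30° from the x-axis; with |FW| = 11.3, W = (-33.563, -18.470). Then |TW| = |W − T| = 38.310.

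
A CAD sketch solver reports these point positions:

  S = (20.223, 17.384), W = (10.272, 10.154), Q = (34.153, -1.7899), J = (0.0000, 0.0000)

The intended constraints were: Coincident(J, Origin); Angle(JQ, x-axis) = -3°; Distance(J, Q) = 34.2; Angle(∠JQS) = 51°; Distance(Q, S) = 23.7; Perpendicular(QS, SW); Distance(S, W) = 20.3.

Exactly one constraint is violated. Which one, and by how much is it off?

Distance(S, W) = 20.3 — off by 8.00.

J = (0.00, 0.00) ✓; JQ at -3.000° ✓; |JQ| = 34.20 ✓; ∠JQS = 51.00° ✓; |QS| = 23.70 ✓; ∠(QS, SW) = 90.00° ✓; |SW| = 12.30 ✗.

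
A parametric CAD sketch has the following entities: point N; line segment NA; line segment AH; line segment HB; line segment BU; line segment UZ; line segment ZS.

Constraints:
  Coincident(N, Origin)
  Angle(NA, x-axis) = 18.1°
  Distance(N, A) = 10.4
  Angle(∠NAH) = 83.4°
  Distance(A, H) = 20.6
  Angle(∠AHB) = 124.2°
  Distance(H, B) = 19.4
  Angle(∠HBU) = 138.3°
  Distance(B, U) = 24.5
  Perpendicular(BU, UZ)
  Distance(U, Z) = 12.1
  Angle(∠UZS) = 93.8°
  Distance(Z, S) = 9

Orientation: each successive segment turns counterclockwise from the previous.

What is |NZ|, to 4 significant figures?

32.19

N is at the origin; NA runs at 18.1° with length 10.4, so A = (9.885, 3.231). ∠NAH = 83.4° gives AH at 114.7° from the x-axis; with |AH| = 20.6, H = (1.277, 21.95). ∠AHB = 124.2° gives HB at 170.5° from the x-axis; with |HB| = 19.4, B = (-17.86, 25.15). ∠HBU = 138.3° gives BU at -147.8° from the x-axis; with |BU| = 24.5, U = (-38.59, 12.09). BU ⟂ UZ, so UZ runs at -57.80°; with |UZ| = 12.1, Z = (-32.14, 1.854). Then |NZ| = |Z − N| = 32.19.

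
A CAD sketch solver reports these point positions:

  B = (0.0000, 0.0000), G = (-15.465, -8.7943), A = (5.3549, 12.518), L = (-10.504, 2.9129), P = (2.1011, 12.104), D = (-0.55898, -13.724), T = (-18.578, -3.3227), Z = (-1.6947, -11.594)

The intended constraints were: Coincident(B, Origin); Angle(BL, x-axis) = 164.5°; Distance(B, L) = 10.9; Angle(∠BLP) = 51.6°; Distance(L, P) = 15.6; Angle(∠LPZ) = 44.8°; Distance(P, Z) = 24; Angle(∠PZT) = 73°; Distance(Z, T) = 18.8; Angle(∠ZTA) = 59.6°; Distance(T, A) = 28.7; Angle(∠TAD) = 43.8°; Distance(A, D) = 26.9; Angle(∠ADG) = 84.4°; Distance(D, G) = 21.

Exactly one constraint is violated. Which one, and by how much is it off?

Distance(D, G) = 21 — off by 5.30.

B = (0.00, 0.00) ✓; BL at 164.5° ✓; |BL| = 10.90 ✓; ∠BLP = 51.60° ✓; |LP| = 15.60 ✓; ∠LPZ = 44.80° ✓; |PZ| = 24.00 ✓; ∠PZT = 73.00° ✓; |ZT| = 18.80 ✓; ∠ZTA = 59.60° ✓; |TA| = 28.70 ✓; ∠TAD = 43.80° ✓; |AD| = 26.90 ✓; ∠ADG = 84.40° ✓; |DG| = 15.70 ✗.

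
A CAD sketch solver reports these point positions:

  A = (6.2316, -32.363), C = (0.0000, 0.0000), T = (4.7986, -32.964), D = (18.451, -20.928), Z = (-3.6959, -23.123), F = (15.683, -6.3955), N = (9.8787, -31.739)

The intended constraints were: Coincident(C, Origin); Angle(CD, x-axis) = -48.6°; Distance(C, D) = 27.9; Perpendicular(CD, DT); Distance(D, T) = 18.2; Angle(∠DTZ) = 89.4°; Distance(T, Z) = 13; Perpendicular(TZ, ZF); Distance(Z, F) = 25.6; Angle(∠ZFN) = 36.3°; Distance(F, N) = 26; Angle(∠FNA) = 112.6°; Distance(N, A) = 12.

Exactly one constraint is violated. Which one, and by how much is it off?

Distance(N, A) = 12 — off by 8.30.

C = (0.00, 0.00) ✓; CD at -48.60° ✓; |CD| = 27.90 ✓; ∠(CD, DT) = 90.00° ✓; |DT| = 18.20 ✓; ∠DTZ = 89.40° ✓; |TZ| = 13.00 ✓; ∠(TZ, ZF) = 90.00° ✓; |ZF| = 25.60 ✓; ∠ZFN = 36.30° ✓; |FN| = 26.00 ✓; ∠FNA = 112.6° ✓; |NA| = 3.700 ✗.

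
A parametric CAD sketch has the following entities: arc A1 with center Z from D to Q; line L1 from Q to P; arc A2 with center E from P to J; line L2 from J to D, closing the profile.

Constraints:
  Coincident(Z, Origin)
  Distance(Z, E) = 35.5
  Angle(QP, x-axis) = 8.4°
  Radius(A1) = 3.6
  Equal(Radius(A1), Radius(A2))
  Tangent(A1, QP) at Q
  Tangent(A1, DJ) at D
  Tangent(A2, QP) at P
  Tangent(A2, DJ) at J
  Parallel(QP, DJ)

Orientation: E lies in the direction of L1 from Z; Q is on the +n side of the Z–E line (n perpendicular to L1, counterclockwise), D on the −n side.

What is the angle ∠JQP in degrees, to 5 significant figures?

11.465°

The slot axis is L1's direction at 8.4°, so u = (cos 8.4°, sin 8.4°) = (0.98927, 0.14608) and n = (−sin 8.4°, cos 8.4°) = (-0.14608, 0.98927). Z is at the origin and E lies 35.5 along u from Z, so E = 35.5·u = (35.119, 5.1859). Tangency of A1 to both parallel lines with radius 3.6 puts Q and D at Z ± 3.6·n: Q = (-0.52590, 3.5614), D = (0.52590, -3.5614). Equal radii place P and J the same way about E: P = E + 3.6·n = (34.593, 8.7473), J = E − 3.6·n = (35.645, 1.6246). Then cos ∠JQP = QJ·QP / (|QJ||QP|), giving 11.465°.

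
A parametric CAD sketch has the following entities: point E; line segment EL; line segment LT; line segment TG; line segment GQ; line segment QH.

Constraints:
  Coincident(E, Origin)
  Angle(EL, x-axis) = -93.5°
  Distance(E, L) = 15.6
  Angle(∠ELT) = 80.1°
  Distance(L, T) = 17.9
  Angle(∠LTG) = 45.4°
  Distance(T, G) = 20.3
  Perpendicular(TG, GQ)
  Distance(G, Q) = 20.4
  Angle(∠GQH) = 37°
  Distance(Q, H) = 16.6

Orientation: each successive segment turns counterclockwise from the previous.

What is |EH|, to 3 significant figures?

13.4

E is at the origin; EL runs at -93.5° with length 15.6, so L = (-0.952, -15.6). ∠ELT = 80.1° gives LT at 6.40° from the x-axis; with |LT| = 17.9, T = (16.8, -13.6). ∠LTG = 45.4° gives TG at 141° from the x-axis; with |TG| = 20.3, G = (1.06, -0.800). TG is perpendicular to GQ, so GQ runs at -129°; with |GQ| = 20.4, Q = (-11.8, -16.7). ∠GQH = 37.0° gives QH at 14.0° from the x-axis; with |QH| = 16.6, H = (4.33, -12.6). Then |EH| = |H − E| = 13.4.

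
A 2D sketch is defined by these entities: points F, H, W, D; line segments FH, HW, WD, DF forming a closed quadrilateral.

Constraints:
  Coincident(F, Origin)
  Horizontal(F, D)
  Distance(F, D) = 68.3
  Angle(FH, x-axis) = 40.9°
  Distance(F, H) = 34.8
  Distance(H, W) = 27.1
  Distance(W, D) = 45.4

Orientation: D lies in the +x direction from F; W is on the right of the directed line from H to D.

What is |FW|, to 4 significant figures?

23.45

Checks: |HW| = 27.10 ✓; |WD| = 45.40 ✓.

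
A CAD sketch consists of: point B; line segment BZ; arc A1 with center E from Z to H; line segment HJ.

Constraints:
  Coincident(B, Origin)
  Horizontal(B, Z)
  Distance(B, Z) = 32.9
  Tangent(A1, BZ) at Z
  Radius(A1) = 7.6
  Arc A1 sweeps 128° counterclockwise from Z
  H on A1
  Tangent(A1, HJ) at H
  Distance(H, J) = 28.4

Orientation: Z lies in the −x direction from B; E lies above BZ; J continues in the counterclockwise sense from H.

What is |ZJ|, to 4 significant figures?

36.52

On A1, Z sits at bearing -90° from E; a 128° counterclockwise sweep puts H at bearing 38°, so H = E + 7.6·(cos 38°, sin 38°) = (-26.91, 12.28). The tangent condition forces EH to be normal to HJ, so HJ runs along (−sin 38°, cos 38°); with |HJ| = 28.4, J = (-44.40, 34.66). Then |ZJ| = |J − Z| = 36.52.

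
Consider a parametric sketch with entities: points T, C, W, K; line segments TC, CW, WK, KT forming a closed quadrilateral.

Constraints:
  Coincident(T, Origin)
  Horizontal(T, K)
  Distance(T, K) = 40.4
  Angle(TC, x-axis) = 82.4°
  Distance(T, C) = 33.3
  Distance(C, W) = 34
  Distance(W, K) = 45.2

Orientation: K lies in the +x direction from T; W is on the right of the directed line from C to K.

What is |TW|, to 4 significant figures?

4.807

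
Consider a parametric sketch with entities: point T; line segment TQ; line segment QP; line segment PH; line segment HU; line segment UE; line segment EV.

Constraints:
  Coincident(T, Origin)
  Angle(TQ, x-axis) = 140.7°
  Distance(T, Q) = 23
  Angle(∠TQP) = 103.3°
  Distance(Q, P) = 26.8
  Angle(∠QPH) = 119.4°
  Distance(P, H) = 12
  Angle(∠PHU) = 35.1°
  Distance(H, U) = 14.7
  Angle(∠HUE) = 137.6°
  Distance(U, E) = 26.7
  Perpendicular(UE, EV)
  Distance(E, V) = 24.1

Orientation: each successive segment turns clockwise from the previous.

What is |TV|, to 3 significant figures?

63.9

T is at the origin; TQ runs at 140.7° with length 23.0, so Q = (-17.8, 14.6). ∠TQP = 103.3° gives QP at 64.0° from the x-axis; with |QP| = 26.8, P = (-6.05, 38.7). ∠QPH = 119.4° gives PH at 3.40° from the x-axis; with |PH| = 12.0, H = (5.93, 39.4). ∠PHU = 35.1° gives HU at -142° from the x-axis; with |HU| = 14.7, U = (-5.58, 30.2). ∠HUE = 137.6° gives UE at 176° from the x-axis; with |UE| = 26.7, E = (-32.2, 32.0). UE ⟂ EV, so EV runs at 86.1°; with |EV| = 24.1, V = (-30.6, 56.1). Then |TV| = |V − T| = 63.9.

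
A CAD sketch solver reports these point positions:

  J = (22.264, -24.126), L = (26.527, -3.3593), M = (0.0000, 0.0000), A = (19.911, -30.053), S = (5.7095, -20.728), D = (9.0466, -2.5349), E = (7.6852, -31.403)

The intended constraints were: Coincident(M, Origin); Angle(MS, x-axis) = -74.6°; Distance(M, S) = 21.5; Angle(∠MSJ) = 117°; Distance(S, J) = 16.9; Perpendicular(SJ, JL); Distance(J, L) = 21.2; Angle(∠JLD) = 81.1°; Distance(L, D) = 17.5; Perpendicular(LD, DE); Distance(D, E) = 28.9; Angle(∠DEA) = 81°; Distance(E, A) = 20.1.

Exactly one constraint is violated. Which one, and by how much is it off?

Distance(E, A) = 20.1 — off by 7.80.

M = (0.00, 0.00) ✓; MS at -74.60° ✓; |MS| = 21.50 ✓; ∠MSJ = 117.0° ✓; |SJ| = 16.90 ✓; ∠(SJ, JL) = 90.00° ✓; |JL| = 21.20 ✓; ∠JLD = 81.10° ✓; |LD| = 17.50 ✓; ∠(LD, DE) = 90.00° ✓; |DE| = 28.90 ✓; ∠DEA = 81.00° ✓; |EA| = 12.30 ✗.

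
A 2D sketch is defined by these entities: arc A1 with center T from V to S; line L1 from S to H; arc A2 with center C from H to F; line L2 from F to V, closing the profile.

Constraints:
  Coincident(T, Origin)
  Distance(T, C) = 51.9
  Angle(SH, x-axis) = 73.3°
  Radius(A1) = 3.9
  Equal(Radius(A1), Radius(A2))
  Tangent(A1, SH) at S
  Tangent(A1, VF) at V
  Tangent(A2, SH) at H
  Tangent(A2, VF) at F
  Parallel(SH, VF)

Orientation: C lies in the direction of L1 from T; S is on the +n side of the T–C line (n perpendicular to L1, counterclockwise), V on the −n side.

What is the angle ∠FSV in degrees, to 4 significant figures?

81.45°

The slot axis is L1's direction at 73.3°, so u = (cos 73.3°, sin 73.3°) = (0.2874, 0.9578) and n = (−sin 73.3°, cos 73.3°) = (-0.9578, 0.2874). T is at the origin and C lies 51.9 along u from T, so C = 51.9·u = (14.91, 49.71). Tangency of A1 to both parallel lines with radius 3.9 puts S and V at T ± 3.9·n: S = (-3.736, 1.121), V = (3.736, -1.121). Equal radii place H and F the same way about C: H = C + 3.9·n = (11.18, 50.83), F = C − 3.9·n = (18.65, 48.59). Then cos ∠FSV = SF·SV / (|SF||SV|), giving 81.45°.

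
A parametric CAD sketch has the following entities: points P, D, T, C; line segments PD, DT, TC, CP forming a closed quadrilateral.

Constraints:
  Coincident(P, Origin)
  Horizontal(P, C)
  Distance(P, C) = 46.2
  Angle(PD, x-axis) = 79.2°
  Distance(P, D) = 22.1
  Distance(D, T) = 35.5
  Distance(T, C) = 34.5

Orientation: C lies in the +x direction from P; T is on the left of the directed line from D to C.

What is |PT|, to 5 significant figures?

50.348

Checks: |DT| = 35.50 ✓; |TC| = 34.50 ✓.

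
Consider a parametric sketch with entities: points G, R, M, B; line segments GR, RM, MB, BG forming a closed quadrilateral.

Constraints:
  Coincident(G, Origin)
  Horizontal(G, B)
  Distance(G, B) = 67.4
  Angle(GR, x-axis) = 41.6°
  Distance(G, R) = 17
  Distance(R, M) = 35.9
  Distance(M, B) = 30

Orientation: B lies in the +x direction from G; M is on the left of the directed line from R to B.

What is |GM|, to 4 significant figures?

51.87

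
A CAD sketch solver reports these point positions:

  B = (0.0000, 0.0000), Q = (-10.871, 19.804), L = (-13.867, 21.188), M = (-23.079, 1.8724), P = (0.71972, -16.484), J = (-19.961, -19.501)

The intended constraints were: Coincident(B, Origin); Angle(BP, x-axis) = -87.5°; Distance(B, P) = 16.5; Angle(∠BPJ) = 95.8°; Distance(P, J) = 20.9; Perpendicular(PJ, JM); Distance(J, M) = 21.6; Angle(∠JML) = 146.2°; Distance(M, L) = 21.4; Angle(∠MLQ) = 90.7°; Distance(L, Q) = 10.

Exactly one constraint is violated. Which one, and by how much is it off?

Distance(L, Q) = 10 — off by 6.70.

B = (0.00, 0.00) ✓; BP at -87.50° ✓; |BP| = 16.50 ✓; ∠BPJ = 95.80° ✓; |PJ| = 20.90 ✓; ∠(PJ, JM) = 90.00° ✓; |JM| = 21.60 ✓; ∠JML = 146.2° ✓; |ML| = 21.40 ✓; ∠MLQ = 90.70° ✓; |LQ| = 3.300 ✗.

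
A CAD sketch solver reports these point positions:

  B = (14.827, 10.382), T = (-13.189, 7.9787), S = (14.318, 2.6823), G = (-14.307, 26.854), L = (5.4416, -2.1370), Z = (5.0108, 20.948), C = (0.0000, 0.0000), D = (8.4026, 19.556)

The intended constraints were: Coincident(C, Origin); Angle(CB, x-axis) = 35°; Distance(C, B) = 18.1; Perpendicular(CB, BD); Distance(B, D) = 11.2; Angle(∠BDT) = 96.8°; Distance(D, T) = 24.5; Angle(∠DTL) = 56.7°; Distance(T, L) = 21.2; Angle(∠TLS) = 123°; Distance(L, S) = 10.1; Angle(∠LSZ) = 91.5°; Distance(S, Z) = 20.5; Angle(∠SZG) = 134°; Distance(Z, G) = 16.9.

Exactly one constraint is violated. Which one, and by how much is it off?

Distance(Z, G) = 16.9 — off by 3.30.

C = (0.00, 0.00) ✓; CB at 35.00° ✓; |CB| = 18.10 ✓; ∠(CB, BD) = 90.00° ✓; |BD| = 11.20 ✓; ∠BDT = 96.80° ✓; |DT| = 24.50 ✓; ∠DTL = 56.70° ✓; |TL| = 21.20 ✓; ∠TLS = 123.0° ✓; |LS| = 10.10 ✓; ∠LSZ = 91.50° ✓; |SZ| = 20.50 ✓; ∠SZG = 134.0° ✓; |ZG| = 20.20 ✗.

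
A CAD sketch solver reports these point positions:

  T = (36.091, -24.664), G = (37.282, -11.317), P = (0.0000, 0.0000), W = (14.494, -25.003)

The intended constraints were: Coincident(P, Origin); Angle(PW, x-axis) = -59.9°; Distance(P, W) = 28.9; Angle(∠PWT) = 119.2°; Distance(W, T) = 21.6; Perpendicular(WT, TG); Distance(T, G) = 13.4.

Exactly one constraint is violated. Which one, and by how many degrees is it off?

Perpendicular(WT, TG) — off by 6.00°.

P = (0.00, 0.00) ✓; PW at -59.90° ✓; |PW| = 28.90 ✓; ∠PWT = 119.2° ✓; |WT| = 21.60 ✓; ∠(WT, TG) = 84.00° ✗; |TG| = 13.40 ✓.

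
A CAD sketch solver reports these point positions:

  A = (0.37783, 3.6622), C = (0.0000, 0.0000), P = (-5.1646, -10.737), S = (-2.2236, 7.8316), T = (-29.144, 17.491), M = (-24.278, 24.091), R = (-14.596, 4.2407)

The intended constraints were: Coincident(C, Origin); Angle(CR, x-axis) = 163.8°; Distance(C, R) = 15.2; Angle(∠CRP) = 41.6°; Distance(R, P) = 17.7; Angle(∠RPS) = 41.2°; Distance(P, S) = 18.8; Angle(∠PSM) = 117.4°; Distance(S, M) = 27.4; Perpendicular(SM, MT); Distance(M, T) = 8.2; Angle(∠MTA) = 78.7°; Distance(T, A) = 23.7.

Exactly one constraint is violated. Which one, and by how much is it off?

Distance(T, A) = 23.7 — off by 8.90.

C = (0.00, 0.00) ✓; CR at 163.8° ✓; |CR| = 15.20 ✓; ∠CRP = 41.60° ✓; |RP| = 17.70 ✓; ∠RPS = 41.20° ✓; |PS| = 18.80 ✓; ∠PSM = 117.4° ✓; |SM| = 27.40 ✓; ∠(SM, MT) = 90.00° ✓; |MT| = 8.200 ✓; ∠MTA = 78.70° ✓; |TA| = 32.60 ✗.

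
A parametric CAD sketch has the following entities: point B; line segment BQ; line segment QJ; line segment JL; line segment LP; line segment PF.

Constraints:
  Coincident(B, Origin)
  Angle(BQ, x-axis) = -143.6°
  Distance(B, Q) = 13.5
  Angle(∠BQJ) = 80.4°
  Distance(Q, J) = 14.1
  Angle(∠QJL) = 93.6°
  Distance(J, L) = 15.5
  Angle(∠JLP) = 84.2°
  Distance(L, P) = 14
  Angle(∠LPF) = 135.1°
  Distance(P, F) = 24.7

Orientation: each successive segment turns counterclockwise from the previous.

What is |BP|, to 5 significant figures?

1.9979

B is at the origin; BQ runs at -143.6° with length 13.5, so Q = (-10.866, -8.0112). ∠BQJ = 80.4° gives QJ at -44.000° from the x-axis; with |QJ| = 14.1, J = (-0.72338, -17.806). ∠QJL = 93.6° gives JL at 42.400° from the x-axis; with |JL| = 15.5, L = (10.723, -7.3542). ∠JLP = 84.2° gives LP at 138.20° from the x-axis; with |LP| = 14.0, P = (0.28602, 1.9773). Then |BP| = |P − B| = 1.9979.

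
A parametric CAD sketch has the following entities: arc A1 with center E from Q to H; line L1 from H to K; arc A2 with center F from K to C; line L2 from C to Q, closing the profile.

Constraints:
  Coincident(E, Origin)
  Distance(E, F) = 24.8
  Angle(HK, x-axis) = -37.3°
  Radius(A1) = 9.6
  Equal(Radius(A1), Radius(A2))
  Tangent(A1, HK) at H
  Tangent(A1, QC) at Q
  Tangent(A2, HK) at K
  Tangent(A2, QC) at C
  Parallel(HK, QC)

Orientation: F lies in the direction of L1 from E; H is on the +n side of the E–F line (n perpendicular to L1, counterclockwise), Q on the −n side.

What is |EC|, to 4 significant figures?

26.59

Tangency of A1 to both parallel lines with radius 9.6 puts H and Q at E ± 9.6·n: H = (5.817, 7.637), Q = (-5.817, -7.637). Equal radii place K and C the same way about F: K = F + 9.6·n = (25.55, -7.392), C = F − 9.6·n = (13.91, -22.67). Then |EC| = |C − E| = 26.59.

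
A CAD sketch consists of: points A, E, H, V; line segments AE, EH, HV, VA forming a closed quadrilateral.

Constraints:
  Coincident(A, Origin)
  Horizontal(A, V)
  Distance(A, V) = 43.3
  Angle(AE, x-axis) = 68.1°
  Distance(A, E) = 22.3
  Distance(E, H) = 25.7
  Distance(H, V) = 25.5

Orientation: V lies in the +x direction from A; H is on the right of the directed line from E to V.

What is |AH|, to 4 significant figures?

18.26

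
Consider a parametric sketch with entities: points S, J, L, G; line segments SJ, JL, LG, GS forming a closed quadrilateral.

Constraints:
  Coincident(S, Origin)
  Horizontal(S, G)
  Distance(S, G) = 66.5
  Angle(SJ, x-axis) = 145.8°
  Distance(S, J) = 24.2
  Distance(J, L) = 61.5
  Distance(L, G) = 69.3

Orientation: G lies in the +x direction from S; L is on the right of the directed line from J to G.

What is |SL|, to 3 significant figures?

41.3

S is at the origin; S and G share the same y with |SG| = 66.5 and G in +x, so G = (66.5, 0). SJ runs at 145.8° with |SJ| = 24.2, so J = (-20.0, 13.6). L is determined by |JL| = 61.5 and |LG| = 69.3 together: it lies at the intersection of circle(J, 61.5) and circle(G, 69.3). With |JG| = 87.6, the foot of the radical line on JG is 38.0 from J and the perpendicular offset is √(61.5² − 38.0²) = 48.4. Taking the right-of-JG solution: L = (9.97, -40.1).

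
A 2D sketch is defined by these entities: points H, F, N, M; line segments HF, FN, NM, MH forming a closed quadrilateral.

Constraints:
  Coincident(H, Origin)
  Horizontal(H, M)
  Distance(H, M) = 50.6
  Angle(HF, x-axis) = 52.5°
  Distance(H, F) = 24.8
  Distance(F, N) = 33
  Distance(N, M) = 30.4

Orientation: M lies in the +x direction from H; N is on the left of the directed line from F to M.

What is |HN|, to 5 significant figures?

55.317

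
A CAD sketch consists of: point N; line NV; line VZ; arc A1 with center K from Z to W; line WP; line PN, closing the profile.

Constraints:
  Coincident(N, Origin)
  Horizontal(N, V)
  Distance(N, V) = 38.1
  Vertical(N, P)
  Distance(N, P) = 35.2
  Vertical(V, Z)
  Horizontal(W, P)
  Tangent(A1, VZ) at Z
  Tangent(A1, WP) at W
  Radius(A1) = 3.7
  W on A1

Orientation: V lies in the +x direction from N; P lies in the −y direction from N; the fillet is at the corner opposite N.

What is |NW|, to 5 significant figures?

49.218

N is at the origin; NV is horizontal with |NV| = 38.1 and V on the +x side, so V = (38.100, 0.0000). N and P share the same x with |NP| = 35.2 and P on the −y side, so P = (0.0000, -35.200). The virtual corner opposite N is at (38.100, -35.200). Tangency of A1 to VZ means the radius KZ is perpendicular to VZ and A1 meets WP tangentially, so KW is at right angles to WP, with radius 3.7, so the center K sits 3.7 in from both sides at K = (34.400, -31.500). That places the tangent points at Z = (38.100, -31.500) on VZ and W = (34.400, -35.200) on WP. Then |NW| = |W − N| = 49.218.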